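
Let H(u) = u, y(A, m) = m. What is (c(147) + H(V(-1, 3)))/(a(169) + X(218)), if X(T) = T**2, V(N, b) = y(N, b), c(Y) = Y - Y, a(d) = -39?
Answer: 3/47485 ≈ 6.3178e-5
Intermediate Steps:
c(Y) = 0
V(N, b) = b
(c(147) + H(V(-1, 3)))/(a(169) + X(218)) = (0 + 3)/(-39 + 218**2) = 3/(-39 + 47524) = 3/47485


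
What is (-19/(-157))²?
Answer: 361/24649 ≈ 0.014646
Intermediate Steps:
(-19/(-157))² = (-19*(-1/157))² = (19/157)² = 361/24649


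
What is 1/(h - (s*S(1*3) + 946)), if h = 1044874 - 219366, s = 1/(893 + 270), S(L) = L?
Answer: 1163/958965603 ≈ 1.2128e-6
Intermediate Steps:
s = 1/1163 ≈ 0.00085985
h = 825508
1/(h - (s*S(1*3) + 946)) = 1/(825508 - ((1*3)/1163 + 946)) = 1/(825508 - ((1/1163)*3 + 946)) = 1/(825508 - (3/1163 + 946)) = 1/(825508 - 1*1100201/1163) = 1/(825508 - 1100201/1163) = 1/(958965603/1163) = 1163/958965603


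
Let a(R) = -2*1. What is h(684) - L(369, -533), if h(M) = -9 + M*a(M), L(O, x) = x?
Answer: -844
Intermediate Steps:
a(R) = -2
h(M) = -9 - 2*M (h(M) = -9 + M*(-2) = -9 - 2*M)
h(684) - L(369, -533) = (-9 - 2*684) - 1*(-533) = (-9 - 1368) + 533 = -1377 + 533 = -844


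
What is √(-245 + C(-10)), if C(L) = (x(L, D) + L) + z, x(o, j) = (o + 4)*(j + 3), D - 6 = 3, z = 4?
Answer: I*√323 ≈ 17.972*I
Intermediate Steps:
D = 9 (D = 6 + 3 = 9)
x(o, j) = (3 + j)*(4 + o) (x(o, j) = (4 + o)*(3 + j) = (3 + j)*(4 + o))
C(L) = 52 + 13*L (C(L) = ((12 + 3*L + 4*9 + 9*L) + L) + 4 = ((12 + 3*L + 36 + 9*L) + L) + 4 = ((48 + 12*L) + L) + 4 = (48 + 13*L) + 4 = 52 + 13*L)
√(-245 + C(-10)) = √(-245 + (52 + 13*(-10))) = √(-245 + (52 - 130)) = √(-245 - 78) = √(-323) = I*√323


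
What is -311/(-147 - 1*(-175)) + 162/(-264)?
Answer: -1805/154 ≈ -11.721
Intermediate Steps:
-311/(-147 - 1*(-175)) + 162/(-264) = -311/(-147 + 175) + 162*(-1/264) = -311/28 - 27/44 = -1805/154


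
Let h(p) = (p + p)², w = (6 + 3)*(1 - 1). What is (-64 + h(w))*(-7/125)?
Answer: 448/125 ≈ 3.5840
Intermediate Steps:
w = 0 (w = 9*0 = 0)
h(p) = 4*p² (h(p) = (2*p)² = 4*p²)
(-64 + h(w))*(-7/125) = (-64 + 4*0²)*(-7/125) = (-64 + 4*0)*(-7*1/125) = (-64 + 0)*(-7/125) = -64*(-7/125) = 448/125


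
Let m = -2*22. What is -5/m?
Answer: 5/44 ≈ 0.11364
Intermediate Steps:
m = -44
-5/m = -5/(-44) = -5*(-1/44) = 5/44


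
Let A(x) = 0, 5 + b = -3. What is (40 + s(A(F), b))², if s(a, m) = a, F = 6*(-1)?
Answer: 1600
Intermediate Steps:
b = -8 (b = -5 - 3 = -8)
F = -6
(40 + s(A(F), b))² = (40 + 0)² = 40² = 1600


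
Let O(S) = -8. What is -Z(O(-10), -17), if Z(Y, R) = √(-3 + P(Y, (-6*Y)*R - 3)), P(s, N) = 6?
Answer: -√3 ≈ -1.7320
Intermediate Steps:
Z(Y, R) = √3 (Z(Y, R) = √(-3 + 6) = √3)
-Z(O(-10), -17) = -√3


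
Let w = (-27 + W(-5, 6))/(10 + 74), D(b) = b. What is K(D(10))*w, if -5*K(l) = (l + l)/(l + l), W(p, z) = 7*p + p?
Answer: 67/420 ≈ 0.15952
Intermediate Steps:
W(p, z) = 8*p
K(l) = -⅕ (K(l) = -(l + l)/(5*(l + l)) = -2*l/(5*(2*l)) = -2*l*1/(2*l)/5 = -⅕*1 = -⅕)
w = -67/84 (w = (-27 + 8*(-5))/(10 + 74) = (-27 - 40)/84 = -67*1/84 = -67/84 ≈ -0.79762)
K(D(10))*w = -⅕*(-67/84) = 67/420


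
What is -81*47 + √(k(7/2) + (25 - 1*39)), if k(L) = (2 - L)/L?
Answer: -3807 + I*√707/7 ≈ -3807.0 + 3.7985*I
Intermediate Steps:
k(L) = (2 - L)/L
-81*47 + √(k(7/2) + (25 - 1*39)) = -81*47 + √((2 - 7/2)/((7/2)) + (25 - 1*39)) = -3807 + √((2 - 7/2)/((7*(½))) + (25 - 39)) = -3807 + √((2 - 1*7/2)/(7/2) - 14) = -3807 + √(2*(2 - 7/2)/7 - 14) = -3807 + √((2/7)*(-3/2) - 14) = -3807 + √(-3/7 - 14) = -3807 + √(-101/7) = -3807 + I*√707/7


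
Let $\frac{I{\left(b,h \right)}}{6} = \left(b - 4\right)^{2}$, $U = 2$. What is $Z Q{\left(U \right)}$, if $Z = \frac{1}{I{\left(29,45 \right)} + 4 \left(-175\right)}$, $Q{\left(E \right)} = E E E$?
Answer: $\frac{4}{1525} \approx 0.002623$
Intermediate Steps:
$Q{\left(E \right)} = E^{3}$ ($Q{\left(E \right)} = E^{2} E = E^{3}$)
$I{\left(b,h \right)} = 6 \left(-4 + b\right)^{2}$ ($I{\left(b,h \right)} = 6 \left(b - 4\right)^{2} = 6 \left(-4 + b\right)^{2}$)
$Z = \frac{1}{3050}$ ($Z = \frac{1}{6 \left(-4 + 29\right)^{2} + 4 \left(-175\right)} = \frac{1}{6 \cdot 25^{2} - 700} = \frac{1}{6 \cdot 625 - 700} = \frac{1}{3750 - 700} = \frac{1}{3050} \approx 0.00032787$)
$Z Q{\left(U \right)} = \frac{2^{3}}{3050} = \frac{1}{3050} \cdot 8 = \frac{4}{1525}$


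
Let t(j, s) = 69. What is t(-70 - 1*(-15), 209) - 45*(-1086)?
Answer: 48939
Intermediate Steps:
t(-70 - 1*(-15), 209) - 45*(-1086) = 69 - 45*(-1086) = 69 + 48870 = 48939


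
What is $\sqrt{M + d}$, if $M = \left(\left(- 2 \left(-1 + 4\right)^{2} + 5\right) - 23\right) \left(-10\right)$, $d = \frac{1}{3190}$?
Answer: $\frac{\sqrt{3663399190}}{3190} \approx 18.974$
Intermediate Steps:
$d = \frac{1}{3190} \approx 0.00031348$
$M = 360$ ($M = \left(\left(- 2 \cdot 3^{2} + 5\right) - 23\right) \left(-10\right) = \left(\left(\left(-2\right) 9 + 5\right) - 23\right) \left(-10\right) = \left(\left(-18 + 5\right) - 23\right) \left(-10\right) = \left(-13 - 23\right) \left(-10\right) = \left(-36\right) \left(-10\right) = 360$)
$\sqrt{M + d} = \sqrt{360 + \frac{1}{3190}} = \sqrt{\frac{1148401}{3190}} = \frac{\sqrt{3663399190}}{3190}$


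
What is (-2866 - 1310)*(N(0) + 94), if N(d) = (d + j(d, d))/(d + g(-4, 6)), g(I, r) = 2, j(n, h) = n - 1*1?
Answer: -390456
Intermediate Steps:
j(n, h) = -1 + n (j(n, h) = n - 1 = -1 + n)
N(d) = (-1 + 2*d)/(2 + d) (N(d) = (d + (-1 + d))/(d + 2) = (-1 + 2*d)/(2 + d))
(-2866 - 1310)*(N(0) + 94) = (-2866 - 1310)*((-1 + 2*0)/(2 + 0) + 94) = -4176*((-1 + 0)/2 + 94) = -4176*((1/2)*(-1) + 94) = -4176*(-1/2 + 94) = -4176*187/2 = -390456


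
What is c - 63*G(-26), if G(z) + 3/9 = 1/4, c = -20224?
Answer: -80875/4 ≈ -20219.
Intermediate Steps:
G(z) = -1/12 (G(z) = -⅓ + 1/4 = -⅓ + ¼ = -1/12)
c - 63*G(-26) = -20224 - 63*(-1)/12 = -20224 - 1*(-21/4) = -20224 + 21/4 = -80875/4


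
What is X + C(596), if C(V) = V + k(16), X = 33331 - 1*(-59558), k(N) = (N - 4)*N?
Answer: 93677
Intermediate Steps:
k(N) = N*(-4 + N) (k(N) = (-4 + N)*N = N*(-4 + N))
X = 92889 (X = 33331 + 59558 = 92889)
C(V) = 192 + V (C(V) = V + 16*(-4 + 16) = V + 16*12 = V + 192 = 192 + V)
X + C(596) = 92889 + (192 + 596) = 92889 + 788 = 93677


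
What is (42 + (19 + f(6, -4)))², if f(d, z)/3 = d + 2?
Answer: 7225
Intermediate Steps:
f(d, z) = 6 + 3*d (f(d, z) = 3*(d + 2) = 3*(2 + d) = 6 + 3*d)
(42 + (19 + f(6, -4)))² = (42 + (19 + (6 + 3*6)))² = (42 + (19 + (6 + 18)))² = (42 + (19 + 24))² = (42 + 43)² = 85² = 7225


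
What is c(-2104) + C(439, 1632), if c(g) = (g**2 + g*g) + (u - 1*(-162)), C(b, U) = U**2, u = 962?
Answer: 11518180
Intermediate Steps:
c(g) = 1124 + 2*g**2 (c(g) = (g**2 + g*g) + (962 - 1*(-162)) = (g**2 + g**2) + (962 + 162) = 2*g**2 + 1124 = 1124 + 2*g**2)
c(-2104) + C(439, 1632) = (1124 + 2*(-2104)**2) + 1632**2 = (1124 + 2*4426816) + 2663424 = (1124 + 8853632) + 2663424 = 8854756 + 2663424 = 11518180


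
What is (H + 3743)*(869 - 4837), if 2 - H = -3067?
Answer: -27030016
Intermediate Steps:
H = 3069 (H = 2 - 1*(-3067) = 2 + 3067 = 3069)
(H + 3743)*(869 - 4837) = (3069 + 3743)*(869 - 4837) = 6812*(-3968) = -27030016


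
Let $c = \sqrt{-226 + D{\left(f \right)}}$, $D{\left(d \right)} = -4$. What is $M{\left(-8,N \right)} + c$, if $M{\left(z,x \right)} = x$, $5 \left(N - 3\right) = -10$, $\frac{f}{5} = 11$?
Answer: $1 + i \sqrt{230} \approx 1.0 + 15.166 i$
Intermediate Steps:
$f = 55$ ($f = 5 \cdot 11 = 55$)
$N = 1$ ($N = 3 + \frac{1}{5} \left(-10\right) = 3 - 2 = 1$)
$c = i \sqrt{230}$ ($c = \sqrt{-226 - 4} = \sqrt{-230} = i \sqrt{230} \approx 15.166 i$)
$M{\left(-8,N \right)} + c = 1 + i \sqrt{230}$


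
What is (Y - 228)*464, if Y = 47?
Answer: -83984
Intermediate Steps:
(Y - 228)*464 = (47 - 228)*464 = -181*464 = -83984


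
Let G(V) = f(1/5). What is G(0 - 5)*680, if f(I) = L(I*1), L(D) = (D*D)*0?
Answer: 0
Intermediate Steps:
L(D) = 0 (L(D) = D**2*0 = 0)
f(I) = 0
G(V) = 0
G(0 - 5)*680 = 0*680 = 0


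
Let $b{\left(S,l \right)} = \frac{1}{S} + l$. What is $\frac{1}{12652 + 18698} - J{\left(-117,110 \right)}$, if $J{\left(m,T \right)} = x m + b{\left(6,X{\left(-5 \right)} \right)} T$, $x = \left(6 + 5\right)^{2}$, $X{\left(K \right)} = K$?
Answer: $\frac{153496567}{10450} \approx 14689.0$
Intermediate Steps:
$b{\left(S,l \right)} = l + \frac{1}{S}$
$x = 121$ ($x = 11^{2} = 121$)
$J{\left(m,T \right)} = 121 m - \frac{29 T}{6}$ ($J{\left(m,T \right)} = 121 m + \left(-5 + \frac{1}{6}\right) T = 121 m - \frac{29 T}{6}$)
$\frac{1}{12652 + 18698} - J{\left(-117,110 \right)} = \frac{1}{12652 + 18698} - \left(121 \left(-117\right) - \frac{1595}{3}\right) = \frac{1}{31350} - \left(-14157 - \frac{1595}{3}\right) = \frac{1}{31350} - - \frac{44066}{3} = \frac{1}{31350} + \frac{44066}{3} = \frac{153496567}{10450}$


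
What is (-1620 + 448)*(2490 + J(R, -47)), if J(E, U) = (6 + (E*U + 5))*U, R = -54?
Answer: 137490836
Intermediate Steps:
J(E, U) = U*(11 + E*U) (J(E, U) = (6 + (5 + E*U))*U = (11 + E*U)*U = U*(11 + E*U))
(-1620 + 448)*(2490 + J(R, -47)) = (-1620 + 448)*(2490 - 47*(11 - 54*(-47))) = -1172*(2490 - 47*(11 + 2538)) = -1172*(2490 - 47*2549) = -1172*(2490 - 119803) = -1172*(-117313) = 137490836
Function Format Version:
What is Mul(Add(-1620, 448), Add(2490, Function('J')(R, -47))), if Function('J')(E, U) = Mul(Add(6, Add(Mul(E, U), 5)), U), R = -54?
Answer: 137490836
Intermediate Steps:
Function('J')(E, U) = Mul(U, Add(11, Mul(E, U))) (Function('J')(E, U) = Mul(Add(6, Add(5, Mul(E, U))), U) = Mul(Add(11, Mul(E, U)), U) = Mul(U, Add(11, Mul(E, U))))
Mul(Add(-1620, 448), Add(2490, Function('J')(R, -47))) = Mul(Add(-1620, 448), Add(2490, Mul(-47, Add(11, Mul(-54, -47))))) = Mul(-1172, Add(2490, Mul(-47, Add(11, 2538)))) = Mul(-1172, Add(2490, Mul(-47, 2549))) = Mul(-1172, Add(2490, -119803)) = Mul(-1172, -117313) = 137490836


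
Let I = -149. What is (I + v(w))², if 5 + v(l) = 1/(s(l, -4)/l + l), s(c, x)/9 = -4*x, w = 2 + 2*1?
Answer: 37933281/1600 ≈ 23708.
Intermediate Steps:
w = 4 (w = 2 + 2 = 4)
s(c, x) = -36*x (s(c, x) = 9*(-4*x) = -36*x)
v(l) = -5 + 1/(l + 144/l) (v(l) = -5 + 1/((-36*(-4))/l + l) = -5 + 1/(144/l + l) = -5 + 1/(l + 144/l))
(I + v(w))² = (-149 + (-720 + 4 - 5*4²)/(144 + 4²))² = (-149 + (-720 + 4 - 5*16)/(144 + 16))² = (-149 + (-720 + 4 - 80)/160)² = (-149 + (1/160)*(-796))² = (-149 - 199/40)² = (-6159/40)² = 37933281/1600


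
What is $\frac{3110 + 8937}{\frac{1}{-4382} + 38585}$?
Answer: $\frac{52789954}{169079469} \approx 0.31222$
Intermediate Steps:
$\frac{3110 + 8937}{\frac{1}{-4382} + 38585} = \frac{12047}{- \frac{1}{4382} + 38585} = \frac{12047}{\frac{169079469}{4382}} = 12047 \cdot \frac{4382}{169079469} = \frac{52789954}{169079469}$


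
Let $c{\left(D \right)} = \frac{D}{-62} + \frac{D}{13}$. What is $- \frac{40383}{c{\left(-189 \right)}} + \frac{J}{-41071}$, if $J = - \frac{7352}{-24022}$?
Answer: $\frac{254863424698154}{72515655807} \approx 3514.6$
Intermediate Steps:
$J = \frac{3676}{12011}$ ($J = \left(-7352\right) \left(- \frac{1}{24022}\right) = \frac{3676}{12011} \approx 0.30605$)
$c{\left(D \right)} = \frac{49 D}{806}$ ($c{\left(D \right)} = D \left(- \frac{1}{62}\right) + D \frac{1}{13} = - \frac{D}{62} + \frac{D}{13} = \frac{49 D}{806}$)
$- \frac{40383}{c{\left(-189 \right)}} + \frac{J}{-41071} = - \frac{40383}{\frac{49}{806} \left(-189\right)} + \frac{3676}{12011 \left(-41071\right)} = - \frac{40383}{- \frac{9261}{806}} + \frac{3676}{12011} \left(- \frac{1}{41071}\right) = \left(-40383\right) \left(- \frac{806}{9261}\right) - \frac{3676}{493303781} = \frac{516646}{147} - \frac{3676}{493303781} = \frac{254863424698154}{72515655807}$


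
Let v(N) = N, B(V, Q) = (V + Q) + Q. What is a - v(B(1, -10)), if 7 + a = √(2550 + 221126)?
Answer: 12 + 2*√55919 ≈ 484.94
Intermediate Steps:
B(V, Q) = V + 2*Q (B(V, Q) = (Q + V) + Q = V + 2*Q)
a = -7 + 2*√55919 (a = -7 + √(2550 + 221126) = -7 + √223676 = -7 + 2*√55919 ≈ 465.94)
a - v(B(1, -10)) = (-7 + 2*√55919) - (1 + 2*(-10)) = (-7 + 2*√55919) - (1 - 20) = (-7 + 2*√55919) - 1*(-19) = (-7 + 2*√55919) + 19 = 12 + 2*√55919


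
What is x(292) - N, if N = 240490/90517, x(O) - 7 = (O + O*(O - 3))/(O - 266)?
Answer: 3837600457/1176721 ≈ 3261.3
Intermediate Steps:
x(O) = 7 + (O + O*(-3 + O))/(-266 + O) (x(O) = 7 + (O + O*(O - 3))/(O - 266) = 7 + (O + O*(-3 + O))/(-266 + O))
N = 240490/90517 (N = 240490*(1/90517) = 240490/90517 ≈ 2.6568)
x(292) - N = (-1862 + 292**2 + 5*292)/(-266 + 292) - 1*240490/90517 = (-1862 + 85264 + 1460)/26 - 240490/90517 = (1/26)*84862 - 240490/90517 = 42431/13 - 240490/90517 = 3837600457/1176721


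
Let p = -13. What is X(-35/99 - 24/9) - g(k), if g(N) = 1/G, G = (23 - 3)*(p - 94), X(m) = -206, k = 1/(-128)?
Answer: -440839/2140 ≈ -206.00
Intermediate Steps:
k = -1/128 ≈ -0.0078125
G = -2140 (G = (23 - 3)*(-13 - 94) = 20*(-107) = -2140)
g(N) = -1/2140 (g(N) = 1/(-2140) = -1/2140)
X(-35/99 - 24/9) - g(k) = -206 - 1*(-1/2140) = -206 + 1/2140 = -440839/2140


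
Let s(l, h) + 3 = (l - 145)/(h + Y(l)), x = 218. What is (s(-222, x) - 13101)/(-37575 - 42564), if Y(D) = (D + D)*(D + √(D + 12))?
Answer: 64210092203743/392683999268742 + 13579*I*√210/65447333211457 ≈ 0.16352 + 3.0067e-9*I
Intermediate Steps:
Y(D) = 2*D*(D + √(12 + D)) (Y(D) = (2*D)*(D + √(12 + D)) = 2*D*(D + √(12 + D)))
s(l, h) = -3 + (-145 + l)/(h + 2*l*(l + √(12 + l))) (s(l, h) = -3 + (l - 145)/(h + 2*l*(l + √(12 + l))) = -3 + (-145 + l)/(h + 2*l*(l + √(12 + l))))
(s(-222, x) - 13101)/(-37575 - 42564) = ((-145 - 222 - 3*218 - 6*(-222)*(-222 + √(12 - 222)))/(218 + 2*(-222)*(-222 + √(12 - 222))) - 13101)/(-37575 - 42564) = ((-145 - 222 - 654 - 6*(-222)*(-222 + √(-210)))/(218 + 2*(-222)*(-222 + √(-210))) - 13101)/(-80139) = ((-145 - 222 - 654 - 6*(-222)*(-222 + I*√210))/(218 + 2*(-222)*(-222 + I*√210)) - 13101)*(-1/80139) = ((-145 - 222 - 654 + (-295704 + 1332*I*√210))/(218 + (98568 - 444*I*√210)) - 13101)*(-1/80139) = ((-296725 + 1332*I*√210)/(98786 - 444*I*√210) - 13101)*(-1/80139) = (-13101 + (-296725 + 1332*I*√210)/(98786 - 444*I*√210))*(-1/80139) = 4367/26713 - (-296725 + 1332*I*√210)/(80139*(98786 - 444*I*√210))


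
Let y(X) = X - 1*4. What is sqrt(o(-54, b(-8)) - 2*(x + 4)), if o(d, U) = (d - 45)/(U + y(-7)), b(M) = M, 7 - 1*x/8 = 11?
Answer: sqrt(22097)/19 ≈ 7.8237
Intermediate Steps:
x = -32 (x = 56 - 8*11 = 56 - 88 = -32)
y(X) = -4 + X (y(X) = X - 4 = -4 + X)
o(d, U) = (-45 + d)/(-11 + U) (o(d, U) = (d - 45)/(U + (-4 - 7)) = (-45 + d)/(U - 11) = (-45 + d)/(-11 + U))
sqrt(o(-54, b(-8)) - 2*(x + 4)) = sqrt((-45 - 54)/(-11 - 8) - 2*(-32 + 4)) = sqrt(-99/(-19) - 2*(-28)) = sqrt(-1/19*(-99) + 56) = sqrt(99/19 + 56) = sqrt(1163/19) = sqrt(22097)/19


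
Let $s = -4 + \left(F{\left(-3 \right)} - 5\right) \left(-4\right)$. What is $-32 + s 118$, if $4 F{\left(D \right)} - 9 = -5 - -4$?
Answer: $912$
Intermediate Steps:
$F{\left(D \right)} = 2$ ($F{\left(D \right)} = \frac{9}{4} + \frac{-5 - -4}{4} = \frac{9}{4} + \frac{-5 + 4}{4} = \frac{9}{4} + \frac{1}{4} \left(-1\right) = \frac{9}{4} - \frac{1}{4} = 2$)
$s = 8$ ($s = -4 + \left(2 - 5\right) \left(-4\right) = -4 - -12 = -4 + 12 = 8$)
$-32 + s 118 = -32 + 8 \cdot 118 = -32 + 944 = 912$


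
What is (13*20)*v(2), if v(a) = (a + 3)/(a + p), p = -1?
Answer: 1300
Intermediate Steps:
v(a) = (3 + a)/(-1 + a) (v(a) = (a + 3)/(a - 1) = (3 + a)/(-1 + a))
(13*20)*v(2) = (13*20)*((3 + 2)/(-1 + 2)) = 260*(5/1) = 260*(1*5) = 260*5 = 1300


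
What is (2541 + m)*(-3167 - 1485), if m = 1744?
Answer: -19933820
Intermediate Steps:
(2541 + m)*(-3167 - 1485) = (2541 + 1744)*(-3167 - 1485) = 4285*(-4652) = -19933820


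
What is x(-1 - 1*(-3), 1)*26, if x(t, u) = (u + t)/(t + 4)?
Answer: 13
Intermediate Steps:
x(t, u) = (t + u)/(4 + t)
x(-1 - 1*(-3), 1)*26 = (((-1 - 1*(-3)) + 1)/(4 + (-1 - 1*(-3))))*26 = (((-1 + 3) + 1)/(4 + (-1 + 3)))*26 = ((2 + 1)/(4 + 2))*26 = (3/6)*26 = ((1/6)*3)*26 = (1/2)*26 = 13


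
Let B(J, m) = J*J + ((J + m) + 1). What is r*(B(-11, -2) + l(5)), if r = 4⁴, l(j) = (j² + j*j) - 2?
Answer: 40192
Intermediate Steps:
l(j) = -2 + 2*j² (l(j) = (j² + j²) - 2 = 2*j² - 2 = -2 + 2*j²)
B(J, m) = 1 + J + m + J² (B(J, m) = J² + (1 + J + m) = 1 + J + m + J²)
r = 256
r*(B(-11, -2) + l(5)) = 256*((1 - 11 - 2 + (-11)²) + (-2 + 2*5²)) = 256*((1 - 11 - 2 + 121) + (-2 + 2*25)) = 256*(109 + (-2 + 50)) = 256*(109 + 48) = 256*157 = 40192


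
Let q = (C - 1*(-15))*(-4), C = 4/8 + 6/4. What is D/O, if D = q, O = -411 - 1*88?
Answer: 68/499 ≈ 0.13627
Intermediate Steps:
C = 2 (C = 4*(⅛) + 6*(¼) = ½ + 3/2 = 2)
O = -499 (O = -411 - 88 = -499)
q = -68 (q = (2 - 1*(-15))*(-4) = (2 + 15)*(-4) = 17*(-4) = -68)
D = -68
D/O = -68/(-499) = -68*(-1/499) = 68/499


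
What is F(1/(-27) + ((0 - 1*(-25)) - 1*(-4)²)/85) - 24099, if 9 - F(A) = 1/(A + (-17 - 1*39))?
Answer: -3092238285/128362 ≈ -24090.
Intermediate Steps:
F(A) = 9 - 1/(-56 + A) (F(A) = 9 - 1/(A + (-17 - 1*39)) = 9 - 1/(A + (-17 - 39)) = 9 - 1/(A - 56) = 9 - 1/(-56 + A))
F(1/(-27) + ((0 - 1*(-25)) - 1*(-4)²)/85) - 24099 = (-505 + 9*(1/(-27) + ((0 - 1*(-25)) - 1*(-4)²)/85))/(-56 + (1/(-27) + ((0 - 1*(-25)) - 1*(-4)²)/85)) - 24099 = (-505 + 9*(1*(-1/27) + ((0 + 25) - 1*16)*(1/85)))/(-56 + (1*(-1/27) + ((0 + 25) - 1*16)*(1/85))) - 24099 = (-505 + 9*(-1/27 + (25 - 16)*(1/85)))/(-56 + (-1/27 + (25 - 16)*(1/85))) - 24099 = (-505 + 9*(-1/27 + 9*(1/85)))/(-56 + (-1/27 + 9*(1/85))) - 24099 = (-505 + 9*(-1/27 + 9/85))/(-56 + (-1/27 + 9/85)) - 24099 = (-505 + 9*(158/2295))/(-56 + 158/2295) - 24099 = (-505 + 158/255)/(-128362/2295) - 24099 = -2295/128362*(-128617/255) - 24099 = 1157553/128362 - 24099 = -3092238285/128362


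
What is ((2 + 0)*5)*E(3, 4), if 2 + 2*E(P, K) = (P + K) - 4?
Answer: 5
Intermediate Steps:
E(P, K) = -3 + K/2 + P/2 (E(P, K) = -1 + ((P + K) - 4)/2 = -1 + ((K + P) - 4)/2 = -1 + (-4 + K + P)/2 = -1 + (-2 + K/2 + P/2) = -3 + K/2 + P/2)
((2 + 0)*5)*E(3, 4) = ((2 + 0)*5)*(-3 + (½)*4 + (½)*3) = (2*5)*(-3 + 2 + 3/2) = 10*(½) = 5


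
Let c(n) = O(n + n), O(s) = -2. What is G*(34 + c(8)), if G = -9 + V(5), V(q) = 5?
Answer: -128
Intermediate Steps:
c(n) = -2
G = -4 (G = -9 + 5 = -4)
G*(34 + c(8)) = -4*(34 - 2) = -4*32 = -128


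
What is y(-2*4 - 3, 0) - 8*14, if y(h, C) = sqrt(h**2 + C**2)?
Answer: -101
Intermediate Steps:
y(h, C) = sqrt(C**2 + h**2)
y(-2*4 - 3, 0) - 8*14 = sqrt(0**2 + (-2*4 - 3)**2) - 8*14 = sqrt(0 + (-8 - 3)**2) - 112 = sqrt(0 + (-11)**2) - 112 = sqrt(0 + 121) - 112 = sqrt(121) - 112 = 11 - 112 = -101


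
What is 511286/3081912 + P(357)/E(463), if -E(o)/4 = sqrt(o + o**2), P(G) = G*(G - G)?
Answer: 255643/1540956 ≈ 0.16590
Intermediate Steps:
P(G) = 0 (P(G) = G*0 = 0)
E(o) = -4*sqrt(o + o**2)
511286/3081912 + P(357)/E(463) = 511286/3081912 + 0/((-4*sqrt(463)*sqrt(1 + 463))) = 511286*(1/3081912) + 0/((-4*4*sqrt(13427))) = 255643/1540956 + 0/((-16*sqrt(13427))) = 255643/1540956 + 0*(-sqrt(13427)/214832) = 255643/1540956 + 0 = 255643/1540956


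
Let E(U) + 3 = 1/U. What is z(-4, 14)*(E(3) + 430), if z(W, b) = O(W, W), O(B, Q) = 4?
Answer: 5128/3 ≈ 1709.3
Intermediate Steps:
z(W, b) = 4
E(U) = -3 + 1/U
z(-4, 14)*(E(3) + 430) = 4*((-3 + 1/3) + 430) = 4*((-3 + ⅓) + 430) = 4*(-8/3 + 430) = 4*(1282/3) = 5128/3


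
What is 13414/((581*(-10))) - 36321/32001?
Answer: -106714404/30987635 ≈ -3.4438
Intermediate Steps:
13414/((581*(-10))) - 36321/32001 = 13414/(-5810) - 36321*1/32001 = 13414*(-1/5810) - 12107/10667 = -6707/2905 - 12107/10667 = -106714404/30987635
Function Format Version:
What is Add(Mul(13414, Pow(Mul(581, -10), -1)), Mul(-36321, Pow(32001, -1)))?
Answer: Rational(-106714404, 30987635) ≈ -3.4438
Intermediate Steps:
Add(Mul(13414, Pow(Mul(581, -10), -1)), Mul(-36321, Pow(32001, -1))) = Add(Mul(13414, Pow(-5810, -1)), Mul(-36321, Rational(1, 32001))) = Add(Mul(13414, Rational(-1, 5810)), Rational(-12107, 10667)) = Add(Rational(-6707, 2905), Rational(-12107, 10667)) = Rational(-106714404, 30987635)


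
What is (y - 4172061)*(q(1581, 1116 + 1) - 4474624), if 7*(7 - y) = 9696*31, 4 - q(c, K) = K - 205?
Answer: 132050365785528/7 ≈ 1.8864e+13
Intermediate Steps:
q(c, K) = 209 - K (q(c, K) = 4 - (K - 205) = 4 - (-205 + K) = 4 + (205 - K) = 209 - K)
y = -300527/7 (y = 7 - 9696*31/7 = 7 - ⅐*300576 = 7 - 300576/7 = -300527/7 ≈ -42932.)
(y - 4172061)*(q(1581, 1116 + 1) - 4474624) = (-300527/7 - 4172061)*((209 - (1116 + 1)) - 4474624) = -29504954*((209 - 1*1117) - 4474624)/7 = -29504954*((209 - 1117) - 4474624)/7 = -29504954*(-908 - 4474624)/7 = -29504954/7*(-4475532) = 132050365785528/7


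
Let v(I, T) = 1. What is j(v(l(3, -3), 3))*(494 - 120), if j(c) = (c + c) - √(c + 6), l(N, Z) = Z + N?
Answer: 748 - 374*√7 ≈ -241.51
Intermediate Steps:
l(N, Z) = N + Z
j(c) = -√(6 + c) + 2*c (j(c) = 2*c - √(6 + c) = -√(6 + c) + 2*c)
j(v(l(3, -3), 3))*(494 - 120) = (-√(6 + 1) + 2*1)*(494 - 120) = (-√7 + 2)*374 = (2 - √7)*374 = 748 - 374*√7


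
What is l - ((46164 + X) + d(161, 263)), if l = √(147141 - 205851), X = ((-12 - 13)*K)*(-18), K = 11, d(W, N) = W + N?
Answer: -51538 + I*√58710 ≈ -51538.0 + 242.3*I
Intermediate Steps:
d(W, N) = N + W
X = 4950 (X = ((-12 - 13)*11)*(-18) = -25*11*(-18) = -275*(-18) = 4950)
l = I*√58710 (l = √(-58710) = I*√58710 ≈ 242.3*I)
l - ((46164 + X) + d(161, 263)) = I*√58710 - ((46164 + 4950) + (263 + 161)) = I*√58710 - (51114 + 424) = I*√58710 - 1*51538 = I*√58710 - 51538 = -51538 + I*√58710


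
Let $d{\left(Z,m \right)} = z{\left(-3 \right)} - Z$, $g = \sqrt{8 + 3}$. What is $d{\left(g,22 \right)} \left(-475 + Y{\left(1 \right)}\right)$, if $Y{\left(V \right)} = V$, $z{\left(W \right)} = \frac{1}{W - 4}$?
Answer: $\frac{474}{7} + 474 \sqrt{11} \approx 1639.8$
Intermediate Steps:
$z{\left(W \right)} = \frac{1}{-4 + W}$
$g = \sqrt{11} \approx 3.3166$
$d{\left(Z,m \right)} = - \frac{1}{7} - Z$ ($d{\left(Z,m \right)} = \frac{1}{-4 - 3} - Z = \frac{1}{-7} - Z = - \frac{1}{7} - Z$)
$d{\left(g,22 \right)} \left(-475 + Y{\left(1 \right)}\right) = \left(- \frac{1}{7} - \sqrt{11}\right) \left(-475 + 1\right) = \left(- \frac{1}{7} - \sqrt{11}\right) \left(-474\right) = \frac{474}{7} + 474 \sqrt{11}$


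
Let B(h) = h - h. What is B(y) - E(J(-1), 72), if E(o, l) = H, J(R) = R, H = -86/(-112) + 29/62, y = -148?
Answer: -2145/1736 ≈ -1.2356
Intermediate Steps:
H = 2145/1736 (H = -86*(-1/112) + 29*(1/62) = 43/56 + 29/62 = 2145/1736 ≈ 1.2356)
E(o, l) = 2145/1736
B(h) = 0
B(y) - E(J(-1), 72) = 0 - 1*2145/1736 = 0 - 2145/1736 = -2145/1736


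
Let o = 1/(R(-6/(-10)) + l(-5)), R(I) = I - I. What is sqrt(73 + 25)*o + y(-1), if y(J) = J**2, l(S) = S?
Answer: 1 - 7*sqrt(2)/5 ≈ -0.97990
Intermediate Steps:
R(I) = 0
o = -1/5 (o = 1/(0 - 5) = 1/(-5) = -1/5 ≈ -0.20000)
sqrt(73 + 25)*o + y(-1) = sqrt(73 + 25)*(-1/5) + (-1)**2 = sqrt(98)*(-1/5) + 1 = (7*sqrt(2))*(-1/5) + 1 = -7*sqrt(2)/5 + 1 = 1 - 7*sqrt(2)/5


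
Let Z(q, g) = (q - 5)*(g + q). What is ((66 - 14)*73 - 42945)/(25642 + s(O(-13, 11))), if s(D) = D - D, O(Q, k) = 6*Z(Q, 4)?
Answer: -39149/25642 ≈ -1.5268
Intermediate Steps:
Z(q, g) = (-5 + q)*(g + q)
O(Q, k) = -120 - 6*Q + 6*Q² (O(Q, k) = 6*(Q² - 5*4 - 5*Q + 4*Q) = 6*(Q² - 20 - 5*Q + 4*Q) = 6*(-20 + Q² - Q) = -120 - 6*Q + 6*Q²)
s(D) = 0
((66 - 14)*73 - 42945)/(25642 + s(O(-13, 11))) = ((66 - 14)*73 - 42945)/(25642 + 0) = (52*73 - 42945)/25642 = (3796 - 42945)*(1/25642) = -39149*1/25642 = -39149/25642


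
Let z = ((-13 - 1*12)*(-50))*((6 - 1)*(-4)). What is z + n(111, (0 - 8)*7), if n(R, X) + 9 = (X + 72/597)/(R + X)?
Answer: -54746925/2189 ≈ -25010.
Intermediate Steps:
n(R, X) = -9 + (24/199 + X)/(R + X) (n(R, X) = -9 + (X + 72/597)/(R + X) = -9 + (X + 72*(1/597))/(R + X) = -9 + (X + 24/199)/(R + X) = -9 + (24/199 + X)/(R + X))
z = -25000 (z = ((-13 - 12)*(-50))*(5*(-4)) = -25*(-50)*(-20) = 1250*(-20) = -25000)
z + n(111, (0 - 8)*7) = -25000 + (24/199 - 9*111 - 8*(0 - 8)*7)/(111 + (0 - 8)*7) = -25000 + (24/199 - 999 - (-64)*7)/(111 - 8*7) = -25000 + (24/199 - 999 - 8*(-56))/(111 - 56) = -25000 + (24/199 - 999 + 448)/55 = -25000 + (1/55)*(-109625/199) = -25000 - 21925/2189 = -54746925/2189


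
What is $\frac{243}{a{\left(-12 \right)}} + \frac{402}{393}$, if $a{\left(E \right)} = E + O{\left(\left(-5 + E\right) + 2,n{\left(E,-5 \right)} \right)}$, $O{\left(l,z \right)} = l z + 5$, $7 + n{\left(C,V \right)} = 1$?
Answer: $\frac{42955}{10873} \approx 3.9506$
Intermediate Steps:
$n{\left(C,V \right)} = -6$ ($n{\left(C,V \right)} = -7 + 1 = -6$)
$O{\left(l,z \right)} = 5 + l z$
$a{\left(E \right)} = 23 - 5 E$ ($a{\left(E \right)} = E + \left(5 + \left(\left(-5 + E\right) + 2\right) \left(-6\right)\right) = E + \left(5 + \left(-3 + E\right) \left(-6\right)\right) = E + \left(5 - \left(-18 + 6 E\right)\right) = E - \left(-23 + 6 E\right) = 23 - 5 E$)
$\frac{243}{a{\left(-12 \right)}} + \frac{402}{393} = \frac{243}{23 - -60} + \frac{402}{393} = \frac{243}{23 + 60} + 402 \cdot \frac{1}{393} = \frac{243}{83} + \frac{134}{131} = \frac{42955}{10873}$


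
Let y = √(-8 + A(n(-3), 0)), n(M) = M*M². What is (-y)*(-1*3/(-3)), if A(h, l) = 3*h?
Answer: -I*√89 ≈ -9.434*I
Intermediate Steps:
n(M) = M³
y = I*√89 (y = √(-8 + 3*(-3)³) = √(-8 + 3*(-27)) = √(-8 - 81) = √(-89) = I*√89 ≈ 9.434*I)
(-y)*(-1*3/(-3)) = (-I*√89)*(-1*3/(-3)) = (-I*√89)*(-3*(-⅓)) = -I*√89*1 = -I*√89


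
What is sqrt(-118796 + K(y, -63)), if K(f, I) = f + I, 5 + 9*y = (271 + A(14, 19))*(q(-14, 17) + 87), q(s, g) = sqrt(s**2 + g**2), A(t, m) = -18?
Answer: sqrt(-1047725 + 253*sqrt(485))/3 ≈ 340.29*I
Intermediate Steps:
q(s, g) = sqrt(g**2 + s**2)
y = 22006/9 + 253*sqrt(485)/9 (y = -5/9 + ((271 - 18)*(sqrt(17**2 + (-14)**2) + 87))/9 = -5/9 + (253*(sqrt(289 + 196) + 87))/9 = -5/9 + (253*(sqrt(485) + 87))/9 = -5/9 + (253*(87 + sqrt(485)))/9 = -5/9 + (22011 + 253*sqrt(485))/9 = -5/9 + (7337/3 + 253*sqrt(485)/9) = 22006/9 + 253*sqrt(485)/9 ≈ 3064.2)
K(f, I) = I + f
sqrt(-118796 + K(y, -63)) = sqrt(-118796 + (-63 + (22006/9 + 253*sqrt(485)/9))) = sqrt(-118796 + (21439/9 + 253*sqrt(485)/9)) = sqrt(-1047725/9 + 253*sqrt(485)/9)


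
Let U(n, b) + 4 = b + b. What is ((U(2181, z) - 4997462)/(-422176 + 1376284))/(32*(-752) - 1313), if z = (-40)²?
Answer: 2497133/12106199358 ≈ 0.00020627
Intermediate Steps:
z = 1600
U(n, b) = -4 + 2*b (U(n, b) = -4 + (b + b) = -4 + 2*b)
((U(2181, z) - 4997462)/(-422176 + 1376284))/(32*(-752) - 1313) = (((-4 + 2*1600) - 4997462)/(-422176 + 1376284))/(32*(-752) - 1313) = (((-4 + 3200) - 4997462)/954108)/(-24064 - 1313) = ((3196 - 4997462)*(1/954108))/(-25377) = -4994266*1/954108*(-1/25377) = -2497133/477054*(-1/25377) = 2497133/12106199358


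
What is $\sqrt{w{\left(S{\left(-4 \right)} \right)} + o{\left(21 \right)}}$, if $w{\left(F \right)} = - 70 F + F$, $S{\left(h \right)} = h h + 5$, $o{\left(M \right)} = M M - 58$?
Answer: $i \sqrt{1066} \approx 32.65 i$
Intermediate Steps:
$o{\left(M \right)} = -58 + M^{2}$ ($o{\left(M \right)} = M^{2} - 58 = -58 + M^{2}$)
$S{\left(h \right)} = 5 + h^{2}$ ($S{\left(h \right)} = h^{2} + 5 = 5 + h^{2}$)
$w{\left(F \right)} = - 69 F$
$\sqrt{w{\left(S{\left(-4 \right)} \right)} + o{\left(21 \right)}} = \sqrt{- 69 \left(5 + \left(-4\right)^{2}\right) - \left(58 - 21^{2}\right)} = \sqrt{- 69 \left(5 + 16\right) + \left(-58 + 441\right)} = \sqrt{\left(-69\right) 21 + 383} = \sqrt{-1449 + 383} = \sqrt{-1066} = i \sqrt{1066}$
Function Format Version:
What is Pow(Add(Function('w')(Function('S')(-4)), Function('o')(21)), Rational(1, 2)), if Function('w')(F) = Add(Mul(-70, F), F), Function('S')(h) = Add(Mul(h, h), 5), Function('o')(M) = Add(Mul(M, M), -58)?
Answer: Mul(I, Pow(1066, Rational(1, 2))) ≈ Mul(32.650, I)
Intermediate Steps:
Function('o')(M) = Add(-58, Pow(M, 2)) (Function('o')(M) = Add(Pow(M, 2), -58) = Add(-58, Pow(M, 2)))
Function('S')(h) = Add(5, Pow(h, 2)) (Function('S')(h) = Add(Pow(h, 2), 5) = Add(5, Pow(h, 2)))
Function('w')(F) = Mul(-69, F)
Pow(Add(Function('w')(Function('S')(-4)), Function('o')(21)), Rational(1, 2)) = Pow(Add(Mul(-69, Add(5, Pow(-4, 2))), Add(-58, Pow(21, 2))), Rational(1, 2)) = Pow(Add(Mul(-69, Add(5, 16)), Add(-58, 441)), Rational(1, 2)) = Pow(Add(Mul(-69, 21), 383), Rational(1, 2)) = Pow(Add(-1449, 383), Rational(1, 2)) = Pow(-1066, Rational(1, 2)) = Mul(I, Pow(1066, Rational(1, 2)))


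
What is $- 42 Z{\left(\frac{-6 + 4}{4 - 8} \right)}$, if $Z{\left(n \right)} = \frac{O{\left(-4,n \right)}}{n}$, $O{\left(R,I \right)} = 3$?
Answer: $-252$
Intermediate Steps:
$Z{\left(n \right)} = \frac{3}{n}$
$- 42 Z{\left(\frac{-6 + 4}{4 - 8} \right)} = - 42 \frac{3}{\left(-6 + 4\right) \frac{1}{4 - 8}} = - 42 \frac{3}{\left(-2\right) \frac{1}{-4}} = - 42 \frac{3}{\left(-2\right) \left(- \frac{1}{4}\right)} = - 42 \cdot 3 \frac{1}{\frac{1}{2}} = - 42 \cdot 3 \cdot 2 = \left(-42\right) 6 = -252$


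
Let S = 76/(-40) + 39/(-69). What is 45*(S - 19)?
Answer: -44433/46 ≈ -965.93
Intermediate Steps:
S = -567/230 (S = 76*(-1/40) + 39*(-1/69) = -19/10 - 13/23 = -567/230 ≈ -2.4652)
45*(S - 19) = 45*(-567/230 - 19) = 45*(-4937/230) = -44433/46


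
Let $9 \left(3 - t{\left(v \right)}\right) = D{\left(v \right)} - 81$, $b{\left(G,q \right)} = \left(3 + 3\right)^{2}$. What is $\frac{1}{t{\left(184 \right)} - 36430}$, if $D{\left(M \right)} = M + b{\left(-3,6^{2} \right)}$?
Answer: $- \frac{9}{327982} \approx -2.7441 \cdot 10^{-5}$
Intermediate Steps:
$b{\left(G,q \right)} = 36$ ($b{\left(G,q \right)} = 6^{2} = 36$)
$D{\left(M \right)} = 36 + M$ ($D{\left(M \right)} = M + 36 = 36 + M$)
$t{\left(v \right)} = 8 - \frac{v}{9}$ ($t{\left(v \right)} = 3 - \frac{\left(36 + v\right) - 81}{9} = 3 - \frac{-45 + v}{9} = 3 - \left(-5 + \frac{v}{9}\right) = 8 - \frac{v}{9}$)
$\frac{1}{t{\left(184 \right)} - 36430} = \frac{1}{\left(8 - \frac{184}{9}\right) - 36430} = \frac{1}{- \frac{112}{9} - 36430} = \frac{1}{- \frac{327982}{9}} = - \frac{9}{327982}$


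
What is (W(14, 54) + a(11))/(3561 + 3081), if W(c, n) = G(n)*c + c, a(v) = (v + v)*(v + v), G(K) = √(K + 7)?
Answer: 83/1107 + 7*√61/3321 ≈ 0.091440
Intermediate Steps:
G(K) = √(7 + K)
a(v) = 4*v² (a(v) = (2*v)*(2*v) = 4*v²)
W(c, n) = c + c*√(7 + n) (W(c, n) = √(7 + n)*c + c = c*√(7 + n) + c = c + c*√(7 + n))
(W(14, 54) + a(11))/(3561 + 3081) = (14*(1 + √(7 + 54)) + 4*11²)/(3561 + 3081) = (14*(1 + √61) + 4*121)/6642 = ((14 + 14*√61) + 484)*(1/6642) = (498 + 14*√61)*(1/6642) = 83/1107 + 7*√61/3321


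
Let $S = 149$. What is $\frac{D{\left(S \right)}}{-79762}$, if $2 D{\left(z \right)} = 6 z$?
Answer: $- \frac{447}{79762} \approx -0.0056042$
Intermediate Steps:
$D{\left(z \right)} = 3 z$ ($D{\left(z \right)} = \frac{6 z}{2} = 3 z$)
$\frac{D{\left(S \right)}}{-79762} = \frac{3 \cdot 149}{-79762} = 447 \left(- \frac{1}{79762}\right) = - \frac{447}{79762}$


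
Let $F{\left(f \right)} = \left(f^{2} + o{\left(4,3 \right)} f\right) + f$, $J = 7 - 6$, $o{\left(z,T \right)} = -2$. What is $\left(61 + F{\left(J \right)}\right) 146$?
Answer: $8906$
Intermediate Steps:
$J = 1$
$F{\left(f \right)} = f^{2} - f$ ($F{\left(f \right)} = \left(f^{2} - 2 f\right) + f = f^{2} - f$)
$\left(61 + F{\left(J \right)}\right) 146 = \left(61 + 1 \left(-1 + 1\right)\right) 146 = \left(61 + 1 \cdot 0\right) 146 = \left(61 + 0\right) 146 = 61 \cdot 146 = 8906$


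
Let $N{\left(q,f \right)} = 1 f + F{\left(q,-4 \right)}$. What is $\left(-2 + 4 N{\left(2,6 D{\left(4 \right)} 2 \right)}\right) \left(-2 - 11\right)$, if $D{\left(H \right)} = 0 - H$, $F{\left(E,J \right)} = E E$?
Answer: $2314$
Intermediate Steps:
$F{\left(E,J \right)} = E^{2}$
$D{\left(H \right)} = - H$
$N{\left(q,f \right)} = f + q^{2}$ ($N{\left(q,f \right)} = 1 f + q^{2} = f + q^{2}$)
$\left(-2 + 4 N{\left(2,6 D{\left(4 \right)} 2 \right)}\right) \left(-2 - 11\right) = \left(-2 + 4 \left(6 \left(\left(-1\right) 4\right) 2 + 2^{2}\right)\right) \left(-2 - 11\right) = \left(-2 + 4 \left(6 \left(-4\right) 2 + 4\right)\right) \left(-2 - 11\right) = \left(-2 + 4 \left(\left(-24\right) 2 + 4\right)\right) \left(-13\right) = \left(-2 + 4 \left(-48 + 4\right)\right) \left(-13\right) = \left(-2 + 4 \left(-44\right)\right) \left(-13\right) = \left(-2 - 176\right) \left(-13\right) = \left(-178\right) \left(-13\right) = 2314$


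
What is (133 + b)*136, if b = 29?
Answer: 22032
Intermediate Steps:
(133 + b)*136 = (133 + 29)*136 = 162*136 = 22032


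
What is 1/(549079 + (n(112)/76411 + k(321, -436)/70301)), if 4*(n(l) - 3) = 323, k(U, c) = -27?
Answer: 21487078844/11798103779883123 ≈ 1.8212e-6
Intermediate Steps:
n(l) = 335/4 (n(l) = 3 + (1/4)*323 = 3 + 323/4 = 335/4)
1/(549079 + (n(112)/76411 + k(321, -436)/70301)) = 1/(549079 + ((335/4)/76411 - 27/70301)) = 1/(549079 + ((335/4)*(1/76411) - 27*1/70301)) = 1/(549079 + (335/305644 - 27/70301)) = 1/(549079 + 15298447/21487078844) = 1/(11798103779883123/21487078844) = 21487078844/11798103779883123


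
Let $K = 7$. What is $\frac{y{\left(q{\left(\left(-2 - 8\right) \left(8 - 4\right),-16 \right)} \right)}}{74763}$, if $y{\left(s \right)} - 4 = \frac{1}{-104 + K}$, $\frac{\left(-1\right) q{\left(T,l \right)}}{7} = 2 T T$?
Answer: $\frac{43}{805779} \approx 5.3364 \cdot 10^{-5}$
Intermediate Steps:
$q{\left(T,l \right)} = - 14 T^{2}$ ($q{\left(T,l \right)} = - 7 \cdot 2 T T = - 7 \cdot 2 T^{2} = - 14 T^{2}$)
$y{\left(s \right)} = \frac{387}{97}$ ($y{\left(s \right)} = 4 + \frac{1}{-104 + 7} = 4 + \frac{1}{-97} = 4 - \frac{1}{97} = \frac{387}{97}$)
$\frac{y{\left(q{\left(\left(-2 - 8\right) \left(8 - 4\right),-16 \right)} \right)}}{74763} = \frac{387}{97 \cdot 74763} = \frac{387}{97} \cdot \frac{1}{74763} = \frac{43}{805779}$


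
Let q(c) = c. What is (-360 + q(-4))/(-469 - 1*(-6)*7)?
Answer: 52/61 ≈ 0.85246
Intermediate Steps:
(-360 + q(-4))/(-469 - 1*(-6)*7) = (-360 - 4)/(-469 - 1*(-6)*7) = -364/(-469 + 6*7) = -364/(-469 + 42) = -364/(-427) = -364*(-1/427) = 52/61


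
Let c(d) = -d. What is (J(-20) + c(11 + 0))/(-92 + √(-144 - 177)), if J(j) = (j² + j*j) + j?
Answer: -70748/8785 - 769*I*√321/8785 ≈ -8.0533 - 1.5683*I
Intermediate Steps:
J(j) = j + 2*j² (J(j) = (j² + j²) + j = 2*j² + j = j + 2*j²)
(J(-20) + c(11 + 0))/(-92 + √(-144 - 177)) = (-20*(1 + 2*(-20)) - (11 + 0))/(-92 + √(-144 - 177)) = (-20*(1 - 40) - 1*11)/(-92 + √(-321)) = (-20*(-39) - 11)/(-92 + I*√321) = (780 - 11)/(-92 + I*√321) = 769/(-92 + I*√321)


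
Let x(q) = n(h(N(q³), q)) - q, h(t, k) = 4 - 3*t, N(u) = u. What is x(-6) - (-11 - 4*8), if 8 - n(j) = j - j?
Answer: 57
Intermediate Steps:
n(j) = 8 (n(j) = 8 - (j - j) = 8 - 1*0 = 8 + 0 = 8)
x(q) = 8 - q
x(-6) - (-11 - 4*8) = (8 - 1*(-6)) - (-11 - 4*8) = (8 + 6) - (-11 - 32) = 14 - 1*(-43) = 14 + 43 = 57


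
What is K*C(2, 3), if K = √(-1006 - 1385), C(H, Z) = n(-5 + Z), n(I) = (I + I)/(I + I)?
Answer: I*√2391 ≈ 48.898*I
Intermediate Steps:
n(I) = 1 (n(I) = (2*I)/((2*I)) = (2*I)*(1/(2*I)) = 1)
C(H, Z) = 1
K = I*√2391 (K = √(-2391) = I*√2391 ≈ 48.898*I)
K*C(2, 3) = (I*√2391)*1 = I*√2391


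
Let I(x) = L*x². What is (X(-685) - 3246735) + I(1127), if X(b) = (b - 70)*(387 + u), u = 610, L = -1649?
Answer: -2098442191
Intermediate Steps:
I(x) = -1649*x²
X(b) = -69790 + 997*b (X(b) = (b - 70)*(387 + 610) = (-70 + b)*997 = -69790 + 997*b)
(X(-685) - 3246735) + I(1127) = ((-69790 + 997*(-685)) - 3246735) - 1649*1127² = ((-69790 - 682945) - 3246735) - 1649*1270129 = (-752735 - 3246735) - 2094442721 = -3999470 - 2094442721 = -2098442191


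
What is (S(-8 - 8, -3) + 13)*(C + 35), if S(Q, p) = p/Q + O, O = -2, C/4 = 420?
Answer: 306985/16 ≈ 19187.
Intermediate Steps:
C = 1680 (C = 4*420 = 1680)
S(Q, p) = -2 + p/Q (S(Q, p) = p/Q - 2 = -2 + p/Q)
(S(-8 - 8, -3) + 13)*(C + 35) = ((-2 - 3/(-8 - 8)) + 13)*(1680 + 35) = ((-2 - 3/(-16)) + 13)*1715 = ((-2 - 3*(-1/16)) + 13)*1715 = ((-2 + 3/16) + 13)*1715 = (-29/16 + 13)*1715 = (179/16)*1715 = 306985/16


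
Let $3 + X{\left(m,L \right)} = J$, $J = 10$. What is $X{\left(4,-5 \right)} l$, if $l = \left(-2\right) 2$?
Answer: $-28$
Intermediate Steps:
$X{\left(m,L \right)} = 7$ ($X{\left(m,L \right)} = -3 + 10 = 7$)
$l = -4$
$X{\left(4,-5 \right)} l = 7 \left(-4\right) = -28$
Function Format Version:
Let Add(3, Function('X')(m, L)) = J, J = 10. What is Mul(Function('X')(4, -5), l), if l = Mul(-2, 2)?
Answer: -28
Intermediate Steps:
Function('X')(m, L) = 7 (Function('X')(m, L) = Add(-3, 10) = 7)
l = -4
Mul(Function('X')(4, -5), l) = Mul(7, -4) = -28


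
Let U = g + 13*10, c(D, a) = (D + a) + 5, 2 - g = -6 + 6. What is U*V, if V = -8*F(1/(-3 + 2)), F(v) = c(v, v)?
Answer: -3168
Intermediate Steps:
g = 2 (g = 2 - (-6 + 6) = 2 - 1*0 = 2 + 0 = 2)
c(D, a) = 5 + D + a
F(v) = 5 + 2*v (F(v) = 5 + v + v = 5 + 2*v)
V = -24 (V = -8*(5 + 2/(-3 + 2)) = -8*(5 + 2/(-1)) = -8*(5 + 2*(-1)) = -8*(5 - 2) = -8*3 = -24)
U = 132 (U = 2 + 13*10 = 2 + 130 = 132)
U*V = 132*(-24) = -3168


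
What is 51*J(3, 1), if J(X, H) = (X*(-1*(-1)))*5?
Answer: 765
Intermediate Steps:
J(X, H) = 5*X (J(X, H) = (X*1)*5 = X*5 = 5*X)
51*J(3, 1) = 51*(5*3) = 51*15 = 765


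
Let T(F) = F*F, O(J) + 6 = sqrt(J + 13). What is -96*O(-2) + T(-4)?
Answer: 592 - 96*sqrt(11) ≈ 273.60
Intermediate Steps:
O(J) = -6 + sqrt(13 + J) (O(J) = -6 + sqrt(J + 13) = -6 + sqrt(13 + J))
T(F) = F**2
-96*O(-2) + T(-4) = -96*(-6 + sqrt(13 - 2)) + (-4)**2 = -96*(-6 + sqrt(11)) + 16 = (576 - 96*sqrt(11)) + 16 = 592 - 96*sqrt(11)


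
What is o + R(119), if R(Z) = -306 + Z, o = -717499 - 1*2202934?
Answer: -2920620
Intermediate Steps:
o = -2920433 (o = -717499 - 2202934 = -2920433)
o + R(119) = -2920433 + (-306 + 119) = -2920433 - 187 = -2920620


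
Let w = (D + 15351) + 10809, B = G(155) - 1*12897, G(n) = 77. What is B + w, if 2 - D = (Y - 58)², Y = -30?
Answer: 5598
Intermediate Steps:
D = -7742 (D = 2 - (-30 - 58)² = 2 - 1*(-88)² = 2 - 1*7744 = 2 - 7744 = -7742)
B = -12820 (B = 77 - 1*12897 = 77 - 12897 = -12820)
w = 18418 (w = (-7742 + 15351) + 10809 = 7609 + 10809 = 18418)
B + w = -12820 + 18418 = 5598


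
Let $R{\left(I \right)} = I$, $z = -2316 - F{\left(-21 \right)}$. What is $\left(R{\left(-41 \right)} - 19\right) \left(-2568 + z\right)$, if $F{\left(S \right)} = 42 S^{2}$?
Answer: $1404360$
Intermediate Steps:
$z = -20838$ ($z = -2316 - 42 \left(-21\right)^{2} = -2316 - 42 \cdot 441 = -2316 - 18522 = -20838$)
$\left(R{\left(-41 \right)} - 19\right) \left(-2568 + z\right) = \left(-41 - 19\right) \left(-2568 - 20838\right) = \left(-60\right) \left(-23406\right) = 1404360$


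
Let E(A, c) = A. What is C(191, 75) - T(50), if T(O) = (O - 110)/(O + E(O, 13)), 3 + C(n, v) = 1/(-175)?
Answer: -421/175 ≈ -2.4057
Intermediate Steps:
C(n, v) = -526/175 (C(n, v) = -3 + 1/(-175) = -3 - 1/175 = -526/175)
T(O) = (-110 + O)/(2*O) (T(O) = (O - 110)/(O + O) = (-110 + O)/((2*O)) = (-110 + O)*(1/(2*O)) = (-110 + O)/(2*O))
C(191, 75) - T(50) = -526/175 - (-110 + 50)/(2*50) = -526/175 - (-60)/(2*50) = -526/175 - 1*(-3/5) = -526/175 + 3/5 = -421/175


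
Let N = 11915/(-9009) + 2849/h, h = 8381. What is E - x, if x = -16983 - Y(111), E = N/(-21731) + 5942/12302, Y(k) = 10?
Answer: 171506375610454448560/10092479278330449 ≈ 16993.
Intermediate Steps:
N = -74192974/75504429 (N = 11915/(-9009) + 2849/8381 = 11915*(-1/9009) + 2849*(1/8381) = -11915/9009 + 2849/8381 = -74192974/75504429 ≈ -0.98263)
E = 4875233785128703/10092479278330449 (E = -74192974/75504429/(-21731) + 5942/12302 = -74192974/75504429*(-1/21731) + 5942*(1/12302) = 74192974/1640786746599 + 2971/6151 = 4875233785128703/10092479278330449 ≈ 0.48306)
x = -16993 (x = -16983 - 1*10 = -16983 - 10 = -16993)
E - x = 4875233785128703/10092479278330449 - 1*(-16993) = 4875233785128703/10092479278330449 + 16993 = 171506375610454448560/10092479278330449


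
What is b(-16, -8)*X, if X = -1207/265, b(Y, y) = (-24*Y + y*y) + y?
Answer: -106216/53 ≈ -2004.1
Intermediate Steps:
b(Y, y) = y + y² - 24*Y (b(Y, y) = (-24*Y + y²) + y = (y² - 24*Y) + y = y + y² - 24*Y)
X = -1207/265 (X = -1207*1/265 = -1207/265 ≈ -4.5547)
b(-16, -8)*X = (-8 + (-8)² - 24*(-16))*(-1207/265) = (-8 + 64 + 384)*(-1207/265) = 440*(-1207/265) = -106216/53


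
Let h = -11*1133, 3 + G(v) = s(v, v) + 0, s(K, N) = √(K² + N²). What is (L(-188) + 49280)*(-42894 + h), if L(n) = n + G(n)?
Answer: -2717419773 - 10407116*√2 ≈ -2.7321e+9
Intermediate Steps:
G(v) = -3 + √2*√(v²) (G(v) = -3 + (√(v² + v²) + 0) = -3 + (√(2*v²) + 0) = -3 + (√2*√(v²) + 0) = -3 + √2*√(v²))
h = -12463
L(n) = -3 + n + √2*√(n²) (L(n) = n + (-3 + √2*√(n²)) = -3 + n + √2*√(n²))
(L(-188) + 49280)*(-42894 + h) = ((-3 - 188 + √2*√((-188)²)) + 49280)*(-42894 - 12463) = ((-3 - 188 + √2*√35344) + 49280)*(-55357) = ((-3 - 188 + √2*188) + 49280)*(-55357) = ((-3 - 188 + 188*√2) + 49280)*(-55357) = ((-191 + 188*√2) + 49280)*(-55357) = (49089 + 188*√2)*(-55357) = -2717419773 - 10407116*√2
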